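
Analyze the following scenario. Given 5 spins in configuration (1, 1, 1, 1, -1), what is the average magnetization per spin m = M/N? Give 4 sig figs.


Step 1: Count up spins (+1): 4, down spins (-1): 1
Step 2: Total magnetization M = 4 - 1 = 3
Step 3: m = M/N = 3/5 = 0.6

0.6


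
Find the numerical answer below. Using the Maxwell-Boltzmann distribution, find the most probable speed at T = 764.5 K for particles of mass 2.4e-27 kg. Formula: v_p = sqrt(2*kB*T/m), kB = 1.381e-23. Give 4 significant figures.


Step 1: Numerator = 2*kB*T = 2*1.381e-23*764.5 = 2.112e-20
Step 2: Ratio = 2.112e-20 / 2.4e-27 = 8.798e+06
Step 3: v_p = sqrt(8.798e+06) = 2966 m/s

2966


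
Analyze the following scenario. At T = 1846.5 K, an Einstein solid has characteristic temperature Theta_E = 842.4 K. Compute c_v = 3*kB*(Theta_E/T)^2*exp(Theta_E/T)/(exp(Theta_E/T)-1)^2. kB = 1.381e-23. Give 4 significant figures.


Step 1: x = Theta_E/T = 842.4/1846.5 = 0.4562
Step 2: x^2 = 0.2081
Step 3: exp(x) = 1.578
Step 4: c_v = 3*1.381e-23*0.2081*1.578/(1.578-1)^2 = 4.072e-23

4.072e-23


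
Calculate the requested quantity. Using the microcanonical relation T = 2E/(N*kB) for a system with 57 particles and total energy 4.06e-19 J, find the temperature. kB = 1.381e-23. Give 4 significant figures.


Step 1: Numerator = 2*E = 2*4.06e-19 = 8.12e-19 J
Step 2: Denominator = N*kB = 57*1.381e-23 = 7.872e-22
Step 3: T = 8.12e-19 / 7.872e-22 = 1032 K

1032


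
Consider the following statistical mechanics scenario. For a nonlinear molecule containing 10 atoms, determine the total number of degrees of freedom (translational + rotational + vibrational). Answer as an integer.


Step 1: Translational DOF = 3
Step 2: Rotational DOF (nonlinear) = 3
Step 3: Vibrational DOF = 3*10 - 6 = 24
Step 4: Total = 3 + 3 + 24 = 30

30


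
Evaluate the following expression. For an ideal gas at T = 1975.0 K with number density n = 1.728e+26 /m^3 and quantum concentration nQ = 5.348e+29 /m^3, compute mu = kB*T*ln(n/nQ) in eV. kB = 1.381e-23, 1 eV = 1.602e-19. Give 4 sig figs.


Step 1: n/nQ = 1.728e+26/5.348e+29 = 0.0003231
Step 2: ln(n/nQ) = -8.038
Step 3: mu = kB*T*ln(n/nQ) = 2.727e-20*-8.038 = -2.192e-19 J
Step 4: Convert to eV: -2.192e-19/1.602e-19 = -1.368 eV

-1.368


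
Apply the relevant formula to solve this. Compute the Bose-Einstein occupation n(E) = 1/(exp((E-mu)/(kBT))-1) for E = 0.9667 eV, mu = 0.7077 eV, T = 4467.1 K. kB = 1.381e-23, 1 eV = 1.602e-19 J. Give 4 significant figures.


Step 1: (E - mu) = 0.259 eV
Step 2: x = (E-mu)*eV/(kB*T) = 0.259*1.602e-19/(1.381e-23*4467.1) = 0.6726
Step 3: exp(x) = 1.959
Step 4: n = 1/(exp(x)-1) = 1.042

1.042


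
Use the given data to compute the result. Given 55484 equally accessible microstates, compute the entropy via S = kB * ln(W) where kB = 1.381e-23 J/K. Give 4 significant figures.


Step 1: ln(W) = ln(55484) = 10.92
Step 2: S = kB * ln(W) = 1.381e-23 * 10.92
Step 3: S = 1.509e-22 J/K

1.509e-22


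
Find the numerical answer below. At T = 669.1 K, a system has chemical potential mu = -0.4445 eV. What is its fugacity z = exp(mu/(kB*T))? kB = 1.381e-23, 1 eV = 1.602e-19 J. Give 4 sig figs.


Step 1: Convert mu to Joules: -0.4445*1.602e-19 = -7.121e-20 J
Step 2: kB*T = 1.381e-23*669.1 = 9.24e-21 J
Step 3: mu/(kB*T) = -7.706
Step 4: z = exp(-7.706) = 0.00045

0.00045


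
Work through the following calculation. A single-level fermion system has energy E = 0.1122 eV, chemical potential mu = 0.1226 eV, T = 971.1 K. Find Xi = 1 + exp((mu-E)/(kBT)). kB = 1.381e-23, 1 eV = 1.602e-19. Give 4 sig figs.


Step 1: (mu - E) = 0.1226 - 0.1122 = 0.0104 eV
Step 2: x = (mu-E)*eV/(kB*T) = 0.0104*1.602e-19/(1.381e-23*971.1) = 0.1242
Step 3: exp(x) = 1.132
Step 4: Xi = 1 + 1.132 = 2.132

2.132


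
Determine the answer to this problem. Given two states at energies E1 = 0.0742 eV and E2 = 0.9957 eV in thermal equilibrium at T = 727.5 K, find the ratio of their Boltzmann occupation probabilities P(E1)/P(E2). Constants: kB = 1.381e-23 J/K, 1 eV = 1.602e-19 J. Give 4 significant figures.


Step 1: Compute energy difference dE = E1 - E2 = 0.0742 - 0.9957 = -0.9215 eV
Step 2: Convert to Joules: dE_J = -0.9215 * 1.602e-19 = -1.476e-19 J
Step 3: Compute exponent = -dE_J / (kB * T) = -(-1.476e-19) / (1.381e-23 * 727.5) = 14.69
Step 4: P(E1)/P(E2) = exp(14.69) = 2.407e+06

2.407e+06


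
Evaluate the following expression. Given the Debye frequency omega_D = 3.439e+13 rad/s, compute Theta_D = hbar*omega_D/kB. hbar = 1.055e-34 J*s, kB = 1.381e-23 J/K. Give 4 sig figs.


Step 1: hbar*omega_D = 1.055e-34 * 3.439e+13 = 3.628e-21 J
Step 2: Theta_D = 3.628e-21 / 1.381e-23
Step 3: Theta_D = 262.7 K

262.7


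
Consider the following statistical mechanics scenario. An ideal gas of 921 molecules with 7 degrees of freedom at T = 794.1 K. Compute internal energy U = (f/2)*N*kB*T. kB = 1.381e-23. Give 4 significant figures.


Step 1: f/2 = 7/2 = 3.5
Step 2: N*kB*T = 921*1.381e-23*794.1 = 1.01e-17
Step 3: U = 3.5 * 1.01e-17 = 3.535e-17 J

3.535e-17


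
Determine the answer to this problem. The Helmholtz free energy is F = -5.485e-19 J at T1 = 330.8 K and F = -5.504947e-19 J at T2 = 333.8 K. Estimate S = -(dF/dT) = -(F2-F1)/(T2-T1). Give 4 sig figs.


Step 1: dF = F2 - F1 = -5.504947e-19 - (-5.485e-19) = -1.9947e-21 J
Step 2: dT = T2 - T1 = 333.8 - 330.8 = 3 K
Step 3: S = -dF/dT = -(-1.9947e-21)/3 = 6.649e-22 J/K

6.649e-22


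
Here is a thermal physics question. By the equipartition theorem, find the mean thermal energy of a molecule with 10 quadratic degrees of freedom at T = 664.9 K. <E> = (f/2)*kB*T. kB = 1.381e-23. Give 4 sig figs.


Step 1: f/2 = 10/2 = 5
Step 2: kB*T = 1.381e-23 * 664.9 = 9.182e-21
Step 3: <E> = 5 * 9.182e-21 = 4.591e-20 J

4.591e-20


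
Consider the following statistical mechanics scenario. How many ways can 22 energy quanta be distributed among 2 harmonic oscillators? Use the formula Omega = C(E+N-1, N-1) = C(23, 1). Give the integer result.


Step 1: Use binomial coefficient C(23, 1)
Step 2: Numerator = 23! / 22!
Step 3: Denominator = 1!
Step 4: Omega = 23

23


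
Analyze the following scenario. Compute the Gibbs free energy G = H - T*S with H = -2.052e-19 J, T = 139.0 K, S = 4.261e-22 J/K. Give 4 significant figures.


Step 1: T*S = 139.0 * 4.261e-22 = 5.923e-20 J
Step 2: G = H - T*S = -2.052e-19 - 5.923e-20
Step 3: G = -2.644e-19 J

-2.644e-19


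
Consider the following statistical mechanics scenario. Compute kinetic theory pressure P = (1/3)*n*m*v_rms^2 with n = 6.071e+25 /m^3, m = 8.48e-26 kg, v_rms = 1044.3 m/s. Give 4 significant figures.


Step 1: v_rms^2 = 1044.3^2 = 1.091e+06
Step 2: n*m = 6.071e+25*8.48e-26 = 5.148
Step 3: P = (1/3)*5.148*1.091e+06 = 1.871e+06 Pa

1.871e+06


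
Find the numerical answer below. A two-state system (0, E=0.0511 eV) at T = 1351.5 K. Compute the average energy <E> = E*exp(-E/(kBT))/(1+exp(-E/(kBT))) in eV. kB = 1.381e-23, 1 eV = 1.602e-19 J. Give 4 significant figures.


Step 1: beta*E = 0.0511*1.602e-19/(1.381e-23*1351.5) = 0.4386
Step 2: exp(-beta*E) = 0.6449
Step 3: <E> = 0.0511*0.6449/(1+0.6449) = 0.02003 eV

0.02003


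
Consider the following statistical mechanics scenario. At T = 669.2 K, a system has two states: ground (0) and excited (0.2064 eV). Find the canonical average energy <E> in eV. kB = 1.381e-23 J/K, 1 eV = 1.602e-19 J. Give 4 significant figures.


Step 1: beta*E = 0.2064*1.602e-19/(1.381e-23*669.2) = 3.578
Step 2: exp(-beta*E) = 0.02794
Step 3: <E> = 0.2064*0.02794/(1+0.02794) = 0.005609 eV

0.005609


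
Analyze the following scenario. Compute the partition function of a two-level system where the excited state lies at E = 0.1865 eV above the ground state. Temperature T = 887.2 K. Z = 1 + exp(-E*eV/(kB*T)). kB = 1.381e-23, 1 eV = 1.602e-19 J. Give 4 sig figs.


Step 1: Compute beta*E = E*eV/(kB*T) = 0.1865*1.602e-19/(1.381e-23*887.2) = 2.439
Step 2: exp(-beta*E) = exp(-2.439) = 0.08729
Step 3: Z = 1 + 0.08729 = 1.087

1.087


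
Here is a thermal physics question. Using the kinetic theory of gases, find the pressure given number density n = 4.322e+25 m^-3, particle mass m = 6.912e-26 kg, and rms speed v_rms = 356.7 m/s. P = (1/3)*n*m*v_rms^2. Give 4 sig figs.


Step 1: v_rms^2 = 356.7^2 = 1.272e+05
Step 2: n*m = 4.322e+25*6.912e-26 = 2.987
Step 3: P = (1/3)*2.987*1.272e+05 = 1.267e+05 Pa

1.267e+05


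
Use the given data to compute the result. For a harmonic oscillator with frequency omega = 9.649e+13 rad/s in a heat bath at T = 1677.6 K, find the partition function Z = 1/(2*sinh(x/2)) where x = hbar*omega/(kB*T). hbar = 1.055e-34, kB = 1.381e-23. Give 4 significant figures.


Step 1: Compute x = hbar*omega/(kB*T) = 1.055e-34*9.649e+13/(1.381e-23*1677.6) = 0.4394
Step 2: x/2 = 0.2197
Step 3: sinh(x/2) = 0.2215
Step 4: Z = 1/(2*0.2215) = 2.258

2.258


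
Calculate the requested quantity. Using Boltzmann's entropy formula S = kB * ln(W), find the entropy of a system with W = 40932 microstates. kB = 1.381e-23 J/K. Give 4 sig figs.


Step 1: ln(W) = ln(40932) = 10.62
Step 2: S = kB * ln(W) = 1.381e-23 * 10.62
Step 3: S = 1.467e-22 J/K

1.467e-22


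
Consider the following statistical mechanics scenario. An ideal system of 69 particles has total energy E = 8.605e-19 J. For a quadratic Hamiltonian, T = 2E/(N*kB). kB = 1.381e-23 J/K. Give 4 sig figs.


Step 1: Numerator = 2*E = 2*8.605e-19 = 1.721e-18 J
Step 2: Denominator = N*kB = 69*1.381e-23 = 9.529e-22
Step 3: T = 1.721e-18 / 9.529e-22 = 1806 K

1806


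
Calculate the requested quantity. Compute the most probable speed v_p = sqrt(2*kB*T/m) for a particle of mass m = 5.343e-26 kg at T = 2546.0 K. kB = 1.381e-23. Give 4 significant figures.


Step 1: Numerator = 2*kB*T = 2*1.381e-23*2546.0 = 7.032e-20
Step 2: Ratio = 7.032e-20 / 5.343e-26 = 1.316e+06
Step 3: v_p = sqrt(1.316e+06) = 1147 m/s

1147


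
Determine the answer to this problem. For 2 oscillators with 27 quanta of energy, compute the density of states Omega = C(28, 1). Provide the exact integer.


Step 1: Use binomial coefficient C(28, 1)
Step 2: Numerator = 28! / 27!
Step 3: Denominator = 1!
Step 4: Omega = 28

28


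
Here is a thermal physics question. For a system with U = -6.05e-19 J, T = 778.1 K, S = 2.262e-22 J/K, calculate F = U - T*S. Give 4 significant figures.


Step 1: T*S = 778.1 * 2.262e-22 = 1.76e-19 J
Step 2: F = U - T*S = -6.05e-19 - 1.76e-19
Step 3: F = -7.81e-19 J

-7.81e-19


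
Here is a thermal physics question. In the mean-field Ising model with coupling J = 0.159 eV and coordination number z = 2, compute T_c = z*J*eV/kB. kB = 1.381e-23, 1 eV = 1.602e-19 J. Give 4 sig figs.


Step 1: z*J = 2*0.159 = 0.318 eV
Step 2: Convert to Joules: 0.318*1.602e-19 = 5.094e-20 J
Step 3: T_c = 5.094e-20 / 1.381e-23 = 3689 K

3689


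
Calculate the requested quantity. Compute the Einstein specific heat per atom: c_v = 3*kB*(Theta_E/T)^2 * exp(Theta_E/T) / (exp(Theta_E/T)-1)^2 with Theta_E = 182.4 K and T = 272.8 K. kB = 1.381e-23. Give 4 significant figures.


Step 1: x = Theta_E/T = 182.4/272.8 = 0.6686
Step 2: x^2 = 0.4471
Step 3: exp(x) = 1.952
Step 4: c_v = 3*1.381e-23*0.4471*1.952/(1.952-1)^2 = 3.992e-23

3.992e-23


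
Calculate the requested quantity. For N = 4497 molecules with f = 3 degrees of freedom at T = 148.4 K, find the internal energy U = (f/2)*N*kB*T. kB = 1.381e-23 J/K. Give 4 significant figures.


Step 1: f/2 = 3/2 = 1.5
Step 2: N*kB*T = 4497*1.381e-23*148.4 = 9.216e-18
Step 3: U = 1.5 * 9.216e-18 = 1.382e-17 J

1.382e-17


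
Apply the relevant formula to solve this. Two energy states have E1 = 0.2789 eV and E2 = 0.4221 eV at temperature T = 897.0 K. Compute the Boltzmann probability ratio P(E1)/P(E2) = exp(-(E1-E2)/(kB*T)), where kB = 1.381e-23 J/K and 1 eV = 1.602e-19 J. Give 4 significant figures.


Step 1: Compute energy difference dE = E1 - E2 = 0.2789 - 0.4221 = -0.1432 eV
Step 2: Convert to Joules: dE_J = -0.1432 * 1.602e-19 = -2.294e-20 J
Step 3: Compute exponent = -dE_J / (kB * T) = -(-2.294e-20) / (1.381e-23 * 897.0) = 1.852
Step 4: P(E1)/P(E2) = exp(1.852) = 6.372

6.372


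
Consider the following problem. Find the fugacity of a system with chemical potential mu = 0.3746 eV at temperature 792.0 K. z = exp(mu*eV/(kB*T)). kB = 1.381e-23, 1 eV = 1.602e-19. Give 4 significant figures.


Step 1: Convert mu to Joules: 0.3746*1.602e-19 = 6.001e-20 J
Step 2: kB*T = 1.381e-23*792.0 = 1.094e-20 J
Step 3: mu/(kB*T) = 5.487
Step 4: z = exp(5.487) = 241.5

241.5


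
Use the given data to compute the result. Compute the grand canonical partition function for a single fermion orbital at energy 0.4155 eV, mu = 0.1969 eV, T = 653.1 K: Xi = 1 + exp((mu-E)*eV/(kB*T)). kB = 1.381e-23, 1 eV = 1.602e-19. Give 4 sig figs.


Step 1: (mu - E) = 0.1969 - 0.4155 = -0.2186 eV
Step 2: x = (mu-E)*eV/(kB*T) = -0.2186*1.602e-19/(1.381e-23*653.1) = -3.883
Step 3: exp(x) = 0.02059
Step 4: Xi = 1 + 0.02059 = 1.021

1.021


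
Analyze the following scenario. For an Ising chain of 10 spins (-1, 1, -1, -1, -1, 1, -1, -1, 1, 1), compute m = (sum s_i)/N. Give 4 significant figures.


Step 1: Count up spins (+1): 4, down spins (-1): 6
Step 2: Total magnetization M = 4 - 6 = -2
Step 3: m = M/N = -2/10 = -0.2

-0.2


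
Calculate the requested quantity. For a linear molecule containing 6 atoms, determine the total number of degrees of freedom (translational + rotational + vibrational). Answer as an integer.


Step 1: Translational DOF = 3
Step 2: Rotational DOF (linear) = 2
Step 3: Vibrational DOF = 3*6 - 5 = 13
Step 4: Total = 3 + 2 + 13 = 18

18


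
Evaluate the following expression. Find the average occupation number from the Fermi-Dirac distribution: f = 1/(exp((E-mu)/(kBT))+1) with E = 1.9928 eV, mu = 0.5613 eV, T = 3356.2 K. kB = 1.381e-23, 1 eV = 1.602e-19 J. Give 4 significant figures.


Step 1: (E - mu) = 1.9928 - 0.5613 = 1.431 eV
Step 2: Convert: (E-mu)*eV = 2.293e-19 J
Step 3: x = (E-mu)*eV/(kB*T) = 4.948
Step 4: f = 1/(exp(4.948)+1) = 0.007049

0.007049


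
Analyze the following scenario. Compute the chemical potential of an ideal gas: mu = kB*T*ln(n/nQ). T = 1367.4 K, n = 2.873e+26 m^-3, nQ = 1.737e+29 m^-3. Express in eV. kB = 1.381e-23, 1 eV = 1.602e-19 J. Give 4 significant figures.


Step 1: n/nQ = 2.873e+26/1.737e+29 = 0.001654
Step 2: ln(n/nQ) = -6.405
Step 3: mu = kB*T*ln(n/nQ) = 1.888e-20*-6.405 = -1.209e-19 J
Step 4: Convert to eV: -1.209e-19/1.602e-19 = -0.7549 eV

-0.7549


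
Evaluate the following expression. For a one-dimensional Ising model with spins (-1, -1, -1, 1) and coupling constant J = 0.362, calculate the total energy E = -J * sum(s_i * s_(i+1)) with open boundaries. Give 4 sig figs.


Step 1: Nearest-neighbor products: 1, 1, -1
Step 2: Sum of products = 1
Step 3: E = -0.362 * 1 = -0.362

-0.362


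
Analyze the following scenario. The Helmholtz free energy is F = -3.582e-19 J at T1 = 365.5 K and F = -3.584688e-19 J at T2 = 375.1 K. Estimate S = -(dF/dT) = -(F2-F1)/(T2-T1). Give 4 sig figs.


Step 1: dF = F2 - F1 = -3.584688e-19 - (-3.582e-19) = -2.688e-22 J
Step 2: dT = T2 - T1 = 375.1 - 365.5 = 9.6 K
Step 3: S = -dF/dT = -(-2.688e-22)/9.6 = 2.8e-23 J/K

2.8e-23


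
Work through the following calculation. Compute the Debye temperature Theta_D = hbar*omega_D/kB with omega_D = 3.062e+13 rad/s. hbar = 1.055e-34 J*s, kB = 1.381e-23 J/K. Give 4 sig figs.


Step 1: hbar*omega_D = 1.055e-34 * 3.062e+13 = 3.23e-21 J
Step 2: Theta_D = 3.23e-21 / 1.381e-23
Step 3: Theta_D = 233.9 K

233.9


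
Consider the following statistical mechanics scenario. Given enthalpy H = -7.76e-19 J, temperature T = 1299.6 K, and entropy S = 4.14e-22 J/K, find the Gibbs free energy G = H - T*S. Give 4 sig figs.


Step 1: T*S = 1299.6 * 4.14e-22 = 5.38e-19 J
Step 2: G = H - T*S = -7.76e-19 - 5.38e-19
Step 3: G = -1.314e-18 J

-1.314e-18


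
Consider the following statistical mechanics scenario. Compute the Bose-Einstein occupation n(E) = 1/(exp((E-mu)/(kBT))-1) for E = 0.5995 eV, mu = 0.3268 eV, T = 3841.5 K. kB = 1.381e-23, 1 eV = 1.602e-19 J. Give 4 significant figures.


Step 1: (E - mu) = 0.2727 eV
Step 2: x = (E-mu)*eV/(kB*T) = 0.2727*1.602e-19/(1.381e-23*3841.5) = 0.8235
Step 3: exp(x) = 2.278
Step 4: n = 1/(exp(x)-1) = 0.7822

0.7822


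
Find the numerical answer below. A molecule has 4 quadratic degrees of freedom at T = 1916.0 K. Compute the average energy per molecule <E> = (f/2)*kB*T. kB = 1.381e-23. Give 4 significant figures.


Step 1: f/2 = 4/2 = 2
Step 2: kB*T = 1.381e-23 * 1916.0 = 2.646e-20
Step 3: <E> = 2 * 2.646e-20 = 5.292e-20 J

5.292e-20


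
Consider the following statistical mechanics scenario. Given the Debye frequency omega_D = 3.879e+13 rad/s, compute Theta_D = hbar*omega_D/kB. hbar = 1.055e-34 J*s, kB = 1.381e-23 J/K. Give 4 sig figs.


Step 1: hbar*omega_D = 1.055e-34 * 3.879e+13 = 4.092e-21 J
Step 2: Theta_D = 4.092e-21 / 1.381e-23
Step 3: Theta_D = 296.3 K

296.3


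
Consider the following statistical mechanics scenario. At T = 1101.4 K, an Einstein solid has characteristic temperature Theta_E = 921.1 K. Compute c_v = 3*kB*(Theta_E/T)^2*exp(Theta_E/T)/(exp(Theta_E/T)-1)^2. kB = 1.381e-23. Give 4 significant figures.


Step 1: x = Theta_E/T = 921.1/1101.4 = 0.8363
Step 2: x^2 = 0.6994
Step 3: exp(x) = 2.308
Step 4: c_v = 3*1.381e-23*0.6994*2.308/(2.308-1)^2 = 3.91e-23

3.91e-23


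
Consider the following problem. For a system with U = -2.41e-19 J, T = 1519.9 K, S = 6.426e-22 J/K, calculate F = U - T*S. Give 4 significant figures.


Step 1: T*S = 1519.9 * 6.426e-22 = 9.767e-19 J
Step 2: F = U - T*S = -2.41e-19 - 9.767e-19
Step 3: F = -1.218e-18 J

-1.218e-18


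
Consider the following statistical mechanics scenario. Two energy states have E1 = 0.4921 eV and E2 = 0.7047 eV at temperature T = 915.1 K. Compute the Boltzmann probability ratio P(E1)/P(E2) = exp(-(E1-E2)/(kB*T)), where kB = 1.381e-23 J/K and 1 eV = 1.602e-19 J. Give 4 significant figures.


Step 1: Compute energy difference dE = E1 - E2 = 0.4921 - 0.7047 = -0.2126 eV
Step 2: Convert to Joules: dE_J = -0.2126 * 1.602e-19 = -3.406e-20 J
Step 3: Compute exponent = -dE_J / (kB * T) = -(-3.406e-20) / (1.381e-23 * 915.1) = 2.695
Step 4: P(E1)/P(E2) = exp(2.695) = 14.81

14.81


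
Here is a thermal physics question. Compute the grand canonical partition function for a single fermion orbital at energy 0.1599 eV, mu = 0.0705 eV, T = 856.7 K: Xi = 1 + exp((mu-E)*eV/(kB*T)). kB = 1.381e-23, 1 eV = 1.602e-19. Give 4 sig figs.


Step 1: (mu - E) = 0.0705 - 0.1599 = -0.0894 eV
Step 2: x = (mu-E)*eV/(kB*T) = -0.0894*1.602e-19/(1.381e-23*856.7) = -1.211
Step 3: exp(x) = 0.298
Step 4: Xi = 1 + 0.298 = 1.298

1.298


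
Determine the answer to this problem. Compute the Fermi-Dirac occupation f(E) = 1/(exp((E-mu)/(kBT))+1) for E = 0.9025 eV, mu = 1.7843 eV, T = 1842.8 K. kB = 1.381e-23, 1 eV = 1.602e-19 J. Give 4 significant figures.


Step 1: (E - mu) = 0.9025 - 1.7843 = -0.8818 eV
Step 2: Convert: (E-mu)*eV = -1.413e-19 J
Step 3: x = (E-mu)*eV/(kB*T) = -5.551
Step 4: f = 1/(exp(-5.551)+1) = 0.9961

0.9961


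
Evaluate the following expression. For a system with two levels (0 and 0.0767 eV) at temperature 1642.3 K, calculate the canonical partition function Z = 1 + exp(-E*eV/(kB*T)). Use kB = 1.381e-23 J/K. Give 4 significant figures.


Step 1: Compute beta*E = E*eV/(kB*T) = 0.0767*1.602e-19/(1.381e-23*1642.3) = 0.5418
Step 2: exp(-beta*E) = exp(-0.5418) = 0.5817
Step 3: Z = 1 + 0.5817 = 1.582

1.582


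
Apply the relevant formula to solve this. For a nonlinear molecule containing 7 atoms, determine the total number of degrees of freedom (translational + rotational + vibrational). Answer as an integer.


Step 1: Translational DOF = 3
Step 2: Rotational DOF (nonlinear) = 3
Step 3: Vibrational DOF = 3*7 - 6 = 15
Step 4: Total = 3 + 3 + 15 = 21

21


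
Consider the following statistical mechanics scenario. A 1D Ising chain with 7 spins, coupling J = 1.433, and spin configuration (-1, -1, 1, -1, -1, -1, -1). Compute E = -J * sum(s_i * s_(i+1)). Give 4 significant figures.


Step 1: Nearest-neighbor products: 1, -1, -1, 1, 1, 1
Step 2: Sum of products = 2
Step 3: E = -1.433 * 2 = -2.866

-2.866


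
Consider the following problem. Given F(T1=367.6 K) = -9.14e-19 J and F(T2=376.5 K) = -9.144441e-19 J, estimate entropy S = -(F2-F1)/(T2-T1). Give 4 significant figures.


Step 1: dF = F2 - F1 = -9.144441e-19 - (-9.14e-19) = -4.441e-22 J
Step 2: dT = T2 - T1 = 376.5 - 367.6 = 8.9 K
Step 3: S = -dF/dT = -(-4.441e-22)/8.9 = 4.99e-23 J/K

4.99e-23


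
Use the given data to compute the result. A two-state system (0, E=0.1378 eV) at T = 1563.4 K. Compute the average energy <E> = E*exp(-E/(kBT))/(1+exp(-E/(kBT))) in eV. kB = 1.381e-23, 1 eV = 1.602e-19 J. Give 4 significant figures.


Step 1: beta*E = 0.1378*1.602e-19/(1.381e-23*1563.4) = 1.022
Step 2: exp(-beta*E) = 0.3597
Step 3: <E> = 0.1378*0.3597/(1+0.3597) = 0.03645 eV

0.03645


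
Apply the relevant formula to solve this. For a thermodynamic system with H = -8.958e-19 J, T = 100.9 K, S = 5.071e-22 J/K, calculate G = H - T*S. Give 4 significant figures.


Step 1: T*S = 100.9 * 5.071e-22 = 5.117e-20 J
Step 2: G = H - T*S = -8.958e-19 - 5.117e-20
Step 3: G = -9.47e-19 J

-9.47e-19


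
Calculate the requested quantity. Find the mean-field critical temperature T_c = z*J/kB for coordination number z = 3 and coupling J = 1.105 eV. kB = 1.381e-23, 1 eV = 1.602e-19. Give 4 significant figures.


Step 1: z*J = 3*1.105 = 3.315 eV
Step 2: Convert to Joules: 3.315*1.602e-19 = 5.311e-19 J
Step 3: T_c = 5.311e-19 / 1.381e-23 = 3.845e+04 K

3.845e+04


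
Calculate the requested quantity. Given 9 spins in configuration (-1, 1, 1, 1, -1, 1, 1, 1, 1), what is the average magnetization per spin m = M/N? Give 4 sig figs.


Step 1: Count up spins (+1): 7, down spins (-1): 2
Step 2: Total magnetization M = 7 - 2 = 5
Step 3: m = M/N = 5/9 = 0.5556

0.5556


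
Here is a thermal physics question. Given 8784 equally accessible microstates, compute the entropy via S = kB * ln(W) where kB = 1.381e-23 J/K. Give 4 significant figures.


Step 1: ln(W) = ln(8784) = 9.081
Step 2: S = kB * ln(W) = 1.381e-23 * 9.081
Step 3: S = 1.254e-22 J/K

1.254e-22


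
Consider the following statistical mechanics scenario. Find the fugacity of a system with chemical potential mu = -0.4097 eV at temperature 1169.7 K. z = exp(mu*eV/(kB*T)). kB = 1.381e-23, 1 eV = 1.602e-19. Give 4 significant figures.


Step 1: Convert mu to Joules: -0.4097*1.602e-19 = -6.563e-20 J
Step 2: kB*T = 1.381e-23*1169.7 = 1.615e-20 J
Step 3: mu/(kB*T) = -4.063
Step 4: z = exp(-4.063) = 0.0172

0.0172


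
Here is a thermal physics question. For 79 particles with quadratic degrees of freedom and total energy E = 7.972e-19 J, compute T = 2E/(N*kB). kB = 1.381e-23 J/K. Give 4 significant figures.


Step 1: Numerator = 2*E = 2*7.972e-19 = 1.594e-18 J
Step 2: Denominator = N*kB = 79*1.381e-23 = 1.091e-21
Step 3: T = 1.594e-18 / 1.091e-21 = 1461 K

1461


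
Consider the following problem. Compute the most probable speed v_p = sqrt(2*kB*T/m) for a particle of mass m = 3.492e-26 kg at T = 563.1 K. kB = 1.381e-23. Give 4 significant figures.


Step 1: Numerator = 2*kB*T = 2*1.381e-23*563.1 = 1.555e-20
Step 2: Ratio = 1.555e-20 / 3.492e-26 = 4.454e+05
Step 3: v_p = sqrt(4.454e+05) = 667.4 m/s

667.4


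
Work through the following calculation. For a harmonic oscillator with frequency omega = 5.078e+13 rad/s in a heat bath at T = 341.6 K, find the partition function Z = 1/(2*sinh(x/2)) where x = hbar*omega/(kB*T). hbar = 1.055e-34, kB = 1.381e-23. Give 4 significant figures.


Step 1: Compute x = hbar*omega/(kB*T) = 1.055e-34*5.078e+13/(1.381e-23*341.6) = 1.136
Step 2: x/2 = 0.5678
Step 3: sinh(x/2) = 0.5988
Step 4: Z = 1/(2*0.5988) = 0.835

0.835


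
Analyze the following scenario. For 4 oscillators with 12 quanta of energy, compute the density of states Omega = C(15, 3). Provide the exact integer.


Step 1: Use binomial coefficient C(15, 3)
Step 2: Numerator = 15! / 12!
Step 3: Denominator = 3!
Step 4: Omega = 455

455


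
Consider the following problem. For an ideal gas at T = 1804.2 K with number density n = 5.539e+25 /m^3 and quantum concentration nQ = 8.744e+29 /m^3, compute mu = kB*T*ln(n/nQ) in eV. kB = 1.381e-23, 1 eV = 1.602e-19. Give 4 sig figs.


Step 1: n/nQ = 5.539e+25/8.744e+29 = 6.335e-05
Step 2: ln(n/nQ) = -9.667
Step 3: mu = kB*T*ln(n/nQ) = 2.492e-20*-9.667 = -2.409e-19 J
Step 4: Convert to eV: -2.409e-19/1.602e-19 = -1.503 eV

-1.503


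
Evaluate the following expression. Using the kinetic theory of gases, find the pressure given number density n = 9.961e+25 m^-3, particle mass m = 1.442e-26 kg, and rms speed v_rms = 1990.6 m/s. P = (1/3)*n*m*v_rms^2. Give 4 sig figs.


Step 1: v_rms^2 = 1990.6^2 = 3.962e+06
Step 2: n*m = 9.961e+25*1.442e-26 = 1.436
Step 3: P = (1/3)*1.436*3.962e+06 = 1.897e+06 Pa

1.897e+06


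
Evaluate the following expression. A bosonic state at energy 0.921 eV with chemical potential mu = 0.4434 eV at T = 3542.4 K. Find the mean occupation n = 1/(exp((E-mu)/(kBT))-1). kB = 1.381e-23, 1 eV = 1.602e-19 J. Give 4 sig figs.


Step 1: (E - mu) = 0.4776 eV
Step 2: x = (E-mu)*eV/(kB*T) = 0.4776*1.602e-19/(1.381e-23*3542.4) = 1.564
Step 3: exp(x) = 4.778
Step 4: n = 1/(exp(x)-1) = 0.2647

0.2647


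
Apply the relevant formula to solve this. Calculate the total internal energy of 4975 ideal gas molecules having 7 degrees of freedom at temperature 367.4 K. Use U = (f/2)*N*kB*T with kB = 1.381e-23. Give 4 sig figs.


Step 1: f/2 = 7/2 = 3.5
Step 2: N*kB*T = 4975*1.381e-23*367.4 = 2.524e-17
Step 3: U = 3.5 * 2.524e-17 = 8.835e-17 J

8.835e-17


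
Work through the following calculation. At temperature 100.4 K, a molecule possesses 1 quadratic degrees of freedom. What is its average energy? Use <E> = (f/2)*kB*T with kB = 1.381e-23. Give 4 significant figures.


Step 1: f/2 = 1/2 = 0.5
Step 2: kB*T = 1.381e-23 * 100.4 = 1.387e-21
Step 3: <E> = 0.5 * 1.387e-21 = 6.933e-22 J

6.933e-22


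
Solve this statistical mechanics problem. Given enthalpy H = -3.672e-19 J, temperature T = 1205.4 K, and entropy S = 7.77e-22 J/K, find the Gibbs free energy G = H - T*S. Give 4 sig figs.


Step 1: T*S = 1205.4 * 7.77e-22 = 9.366e-19 J
Step 2: G = H - T*S = -3.672e-19 - 9.366e-19
Step 3: G = -1.304e-18 J

-1.304e-18


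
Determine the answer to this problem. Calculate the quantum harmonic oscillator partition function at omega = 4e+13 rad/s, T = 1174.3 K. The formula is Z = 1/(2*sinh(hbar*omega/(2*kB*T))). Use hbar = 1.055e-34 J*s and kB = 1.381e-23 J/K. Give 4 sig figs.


Step 1: Compute x = hbar*omega/(kB*T) = 1.055e-34*4e+13/(1.381e-23*1174.3) = 0.2602
Step 2: x/2 = 0.1301
Step 3: sinh(x/2) = 0.1305
Step 4: Z = 1/(2*0.1305) = 3.832

3.832


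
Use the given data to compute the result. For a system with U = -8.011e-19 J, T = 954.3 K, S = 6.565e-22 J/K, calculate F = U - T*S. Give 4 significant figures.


Step 1: T*S = 954.3 * 6.565e-22 = 6.265e-19 J
Step 2: F = U - T*S = -8.011e-19 - 6.265e-19
Step 3: F = -1.428e-18 J

-1.428e-18


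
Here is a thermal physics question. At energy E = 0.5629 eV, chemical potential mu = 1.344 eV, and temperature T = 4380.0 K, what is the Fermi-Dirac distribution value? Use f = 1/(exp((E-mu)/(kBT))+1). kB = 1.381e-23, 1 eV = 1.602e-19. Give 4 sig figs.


Step 1: (E - mu) = 0.5629 - 1.344 = -0.7811 eV
Step 2: Convert: (E-mu)*eV = -1.251e-19 J
Step 3: x = (E-mu)*eV/(kB*T) = -2.069
Step 4: f = 1/(exp(-2.069)+1) = 0.8878

0.8878


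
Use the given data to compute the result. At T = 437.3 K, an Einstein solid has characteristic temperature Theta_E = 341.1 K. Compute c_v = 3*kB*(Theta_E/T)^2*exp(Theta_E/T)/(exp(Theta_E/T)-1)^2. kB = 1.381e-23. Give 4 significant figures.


Step 1: x = Theta_E/T = 341.1/437.3 = 0.78
Step 2: x^2 = 0.6084
Step 3: exp(x) = 2.182
Step 4: c_v = 3*1.381e-23*0.6084*2.182/(2.182-1)^2 = 3.939e-23

3.939e-23


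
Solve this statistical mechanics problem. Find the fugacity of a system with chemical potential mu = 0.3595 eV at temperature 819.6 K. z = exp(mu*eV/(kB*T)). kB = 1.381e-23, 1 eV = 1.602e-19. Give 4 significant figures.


Step 1: Convert mu to Joules: 0.3595*1.602e-19 = 5.759e-20 J
Step 2: kB*T = 1.381e-23*819.6 = 1.132e-20 J
Step 3: mu/(kB*T) = 5.088
Step 4: z = exp(5.088) = 162.1

162.1


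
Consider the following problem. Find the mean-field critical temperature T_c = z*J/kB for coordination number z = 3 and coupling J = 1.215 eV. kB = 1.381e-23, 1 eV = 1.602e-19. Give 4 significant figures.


Step 1: z*J = 3*1.215 = 3.645 eV
Step 2: Convert to Joules: 3.645*1.602e-19 = 5.839e-19 J
Step 3: T_c = 5.839e-19 / 1.381e-23 = 4.228e+04 K

4.228e+04


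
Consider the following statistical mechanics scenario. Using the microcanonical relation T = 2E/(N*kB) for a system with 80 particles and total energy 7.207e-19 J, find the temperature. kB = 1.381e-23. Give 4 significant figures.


Step 1: Numerator = 2*E = 2*7.207e-19 = 1.441e-18 J
Step 2: Denominator = N*kB = 80*1.381e-23 = 1.105e-21
Step 3: T = 1.441e-18 / 1.105e-21 = 1305 K

1305


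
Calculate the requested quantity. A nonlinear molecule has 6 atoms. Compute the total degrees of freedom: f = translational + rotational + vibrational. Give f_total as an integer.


Step 1: Translational DOF = 3
Step 2: Rotational DOF (nonlinear) = 3
Step 3: Vibrational DOF = 3*6 - 6 = 12
Step 4: Total = 3 + 3 + 12 = 18

18


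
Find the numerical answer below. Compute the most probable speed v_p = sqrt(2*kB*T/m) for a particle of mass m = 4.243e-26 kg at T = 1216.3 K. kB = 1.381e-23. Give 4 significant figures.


Step 1: Numerator = 2*kB*T = 2*1.381e-23*1216.3 = 3.359e-20
Step 2: Ratio = 3.359e-20 / 4.243e-26 = 7.918e+05
Step 3: v_p = sqrt(7.918e+05) = 889.8 m/s

889.8


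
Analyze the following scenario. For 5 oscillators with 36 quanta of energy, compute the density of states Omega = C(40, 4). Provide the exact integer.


Step 1: Use binomial coefficient C(40, 4)
Step 2: Numerator = 40! / 36!
Step 3: Denominator = 4!
Step 4: Omega = 91390

91390


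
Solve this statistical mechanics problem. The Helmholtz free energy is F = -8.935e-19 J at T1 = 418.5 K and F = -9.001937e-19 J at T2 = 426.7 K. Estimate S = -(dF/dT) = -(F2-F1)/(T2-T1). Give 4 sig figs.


Step 1: dF = F2 - F1 = -9.001937e-19 - (-8.935e-19) = -6.6937e-21 J
Step 2: dT = T2 - T1 = 426.7 - 418.5 = 8.2 K
Step 3: S = -dF/dT = -(-6.6937e-21)/8.2 = 8.163e-22 J/K

8.163e-22


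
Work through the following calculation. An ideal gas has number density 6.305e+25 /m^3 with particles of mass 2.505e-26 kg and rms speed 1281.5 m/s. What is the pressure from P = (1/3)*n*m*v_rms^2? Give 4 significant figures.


Step 1: v_rms^2 = 1281.5^2 = 1.642e+06
Step 2: n*m = 6.305e+25*2.505e-26 = 1.579
Step 3: P = (1/3)*1.579*1.642e+06 = 8.646e+05 Pa

8.646e+05


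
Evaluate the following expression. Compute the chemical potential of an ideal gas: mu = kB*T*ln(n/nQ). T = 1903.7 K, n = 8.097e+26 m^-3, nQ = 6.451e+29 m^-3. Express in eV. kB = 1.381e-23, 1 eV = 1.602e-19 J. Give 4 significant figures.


Step 1: n/nQ = 8.097e+26/6.451e+29 = 0.001255
Step 2: ln(n/nQ) = -6.68
Step 3: mu = kB*T*ln(n/nQ) = 2.629e-20*-6.68 = -1.756e-19 J
Step 4: Convert to eV: -1.756e-19/1.602e-19 = -1.096 eV

-1.096


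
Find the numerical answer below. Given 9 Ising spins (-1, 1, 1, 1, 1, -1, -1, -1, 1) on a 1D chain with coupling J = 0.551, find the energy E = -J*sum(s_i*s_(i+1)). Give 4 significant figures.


Step 1: Nearest-neighbor products: -1, 1, 1, 1, -1, 1, 1, -1
Step 2: Sum of products = 2
Step 3: E = -0.551 * 2 = -1.102

-1.102


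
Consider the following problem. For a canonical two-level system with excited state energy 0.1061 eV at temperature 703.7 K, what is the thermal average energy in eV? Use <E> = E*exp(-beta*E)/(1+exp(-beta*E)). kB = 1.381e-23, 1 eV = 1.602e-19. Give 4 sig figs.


Step 1: beta*E = 0.1061*1.602e-19/(1.381e-23*703.7) = 1.749
Step 2: exp(-beta*E) = 0.1739
Step 3: <E> = 0.1061*0.1739/(1+0.1739) = 0.01572 eV

0.01572


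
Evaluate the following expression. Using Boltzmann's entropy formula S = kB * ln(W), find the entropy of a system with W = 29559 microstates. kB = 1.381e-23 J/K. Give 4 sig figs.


Step 1: ln(W) = ln(29559) = 10.29
Step 2: S = kB * ln(W) = 1.381e-23 * 10.29
Step 3: S = 1.422e-22 J/K

1.422e-22


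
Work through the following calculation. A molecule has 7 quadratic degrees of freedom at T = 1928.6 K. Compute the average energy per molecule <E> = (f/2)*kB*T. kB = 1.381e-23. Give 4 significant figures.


Step 1: f/2 = 7/2 = 3.5
Step 2: kB*T = 1.381e-23 * 1928.6 = 2.663e-20
Step 3: <E> = 3.5 * 2.663e-20 = 9.322e-20 J

9.322e-20


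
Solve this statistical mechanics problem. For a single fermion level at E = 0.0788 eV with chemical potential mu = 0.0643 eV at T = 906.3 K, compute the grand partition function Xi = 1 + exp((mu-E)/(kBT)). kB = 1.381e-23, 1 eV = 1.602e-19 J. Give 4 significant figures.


Step 1: (mu - E) = 0.0643 - 0.0788 = -0.0145 eV
Step 2: x = (mu-E)*eV/(kB*T) = -0.0145*1.602e-19/(1.381e-23*906.3) = -0.1856
Step 3: exp(x) = 0.8306
Step 4: Xi = 1 + 0.8306 = 1.831

1.831


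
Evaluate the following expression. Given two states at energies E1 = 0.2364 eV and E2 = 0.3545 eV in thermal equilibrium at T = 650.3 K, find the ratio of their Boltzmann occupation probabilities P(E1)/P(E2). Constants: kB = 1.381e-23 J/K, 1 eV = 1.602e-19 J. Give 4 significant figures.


Step 1: Compute energy difference dE = E1 - E2 = 0.2364 - 0.3545 = -0.1181 eV
Step 2: Convert to Joules: dE_J = -0.1181 * 1.602e-19 = -1.892e-20 J
Step 3: Compute exponent = -dE_J / (kB * T) = -(-1.892e-20) / (1.381e-23 * 650.3) = 2.107
Step 4: P(E1)/P(E2) = exp(2.107) = 8.221

8.221


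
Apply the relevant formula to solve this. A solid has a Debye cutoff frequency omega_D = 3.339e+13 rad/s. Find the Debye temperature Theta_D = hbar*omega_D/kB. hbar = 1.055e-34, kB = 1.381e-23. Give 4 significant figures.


Step 1: hbar*omega_D = 1.055e-34 * 3.339e+13 = 3.523e-21 J
Step 2: Theta_D = 3.523e-21 / 1.381e-23
Step 3: Theta_D = 255.1 K

255.1


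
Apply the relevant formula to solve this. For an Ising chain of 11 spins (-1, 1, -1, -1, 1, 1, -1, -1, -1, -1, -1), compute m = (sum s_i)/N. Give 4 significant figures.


Step 1: Count up spins (+1): 3, down spins (-1): 8
Step 2: Total magnetization M = 3 - 8 = -5
Step 3: m = M/N = -5/11 = -0.4545

-0.4545


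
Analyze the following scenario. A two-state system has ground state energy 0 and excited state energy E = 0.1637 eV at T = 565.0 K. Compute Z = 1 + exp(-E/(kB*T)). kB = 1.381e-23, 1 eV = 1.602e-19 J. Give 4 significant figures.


Step 1: Compute beta*E = E*eV/(kB*T) = 0.1637*1.602e-19/(1.381e-23*565.0) = 3.361
Step 2: exp(-beta*E) = exp(-3.361) = 0.0347
Step 3: Z = 1 + 0.0347 = 1.035

1.035


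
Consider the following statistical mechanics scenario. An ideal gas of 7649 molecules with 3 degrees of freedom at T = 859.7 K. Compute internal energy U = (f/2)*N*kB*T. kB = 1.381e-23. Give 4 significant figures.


Step 1: f/2 = 3/2 = 1.5
Step 2: N*kB*T = 7649*1.381e-23*859.7 = 9.081e-17
Step 3: U = 1.5 * 9.081e-17 = 1.362e-16 J

1.362e-16


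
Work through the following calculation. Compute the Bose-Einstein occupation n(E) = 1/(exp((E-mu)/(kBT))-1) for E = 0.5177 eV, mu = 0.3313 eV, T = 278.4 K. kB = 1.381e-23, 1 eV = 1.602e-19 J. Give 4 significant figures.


Step 1: (E - mu) = 0.1864 eV
Step 2: x = (E-mu)*eV/(kB*T) = 0.1864*1.602e-19/(1.381e-23*278.4) = 7.767
Step 3: exp(x) = 2361
Step 4: n = 1/(exp(x)-1) = 0.0004237

0.0004237


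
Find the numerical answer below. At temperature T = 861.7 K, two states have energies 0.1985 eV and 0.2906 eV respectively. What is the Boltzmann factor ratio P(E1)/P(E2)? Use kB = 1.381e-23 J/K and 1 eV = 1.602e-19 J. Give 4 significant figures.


Step 1: Compute energy difference dE = E1 - E2 = 0.1985 - 0.2906 = -0.0921 eV
Step 2: Convert to Joules: dE_J = -0.0921 * 1.602e-19 = -1.475e-20 J
Step 3: Compute exponent = -dE_J / (kB * T) = -(-1.475e-20) / (1.381e-23 * 861.7) = 1.24
Step 4: P(E1)/P(E2) = exp(1.24) = 3.455

3.455


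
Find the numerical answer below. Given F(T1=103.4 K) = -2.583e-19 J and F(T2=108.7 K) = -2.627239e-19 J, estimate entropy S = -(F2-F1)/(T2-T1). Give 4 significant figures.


Step 1: dF = F2 - F1 = -2.627239e-19 - (-2.583e-19) = -4.4239e-21 J
Step 2: dT = T2 - T1 = 108.7 - 103.4 = 5.3 K
Step 3: S = -dF/dT = -(-4.4239e-21)/5.3 = 8.347e-22 J/K

8.347e-22


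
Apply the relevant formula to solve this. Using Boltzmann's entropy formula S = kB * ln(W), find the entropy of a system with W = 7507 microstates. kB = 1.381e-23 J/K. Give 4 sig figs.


Step 1: ln(W) = ln(7507) = 8.924
Step 2: S = kB * ln(W) = 1.381e-23 * 8.924
Step 3: S = 1.232e-22 J/K

1.232e-22


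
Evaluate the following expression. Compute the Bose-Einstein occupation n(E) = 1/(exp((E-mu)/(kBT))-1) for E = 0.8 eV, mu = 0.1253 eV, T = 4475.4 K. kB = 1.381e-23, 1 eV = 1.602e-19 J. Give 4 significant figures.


Step 1: (E - mu) = 0.6747 eV
Step 2: x = (E-mu)*eV/(kB*T) = 0.6747*1.602e-19/(1.381e-23*4475.4) = 1.749
Step 3: exp(x) = 5.748
Step 4: n = 1/(exp(x)-1) = 0.2106

0.2106


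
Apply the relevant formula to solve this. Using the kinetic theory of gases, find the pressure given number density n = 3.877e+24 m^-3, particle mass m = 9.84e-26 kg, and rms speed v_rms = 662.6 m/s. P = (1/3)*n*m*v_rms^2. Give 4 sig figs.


Step 1: v_rms^2 = 662.6^2 = 4.39e+05
Step 2: n*m = 3.877e+24*9.84e-26 = 0.3815
Step 3: P = (1/3)*0.3815*4.39e+05 = 5.583e+04 Pa

5.583e+04


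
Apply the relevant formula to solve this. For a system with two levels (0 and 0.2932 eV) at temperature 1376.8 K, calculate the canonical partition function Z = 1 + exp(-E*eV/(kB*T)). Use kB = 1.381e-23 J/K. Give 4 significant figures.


Step 1: Compute beta*E = E*eV/(kB*T) = 0.2932*1.602e-19/(1.381e-23*1376.8) = 2.47
Step 2: exp(-beta*E) = exp(-2.47) = 0.08455
Step 3: Z = 1 + 0.08455 = 1.085

1.085


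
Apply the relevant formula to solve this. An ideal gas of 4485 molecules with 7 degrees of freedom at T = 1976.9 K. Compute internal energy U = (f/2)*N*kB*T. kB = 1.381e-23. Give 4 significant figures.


Step 1: f/2 = 7/2 = 3.5
Step 2: N*kB*T = 4485*1.381e-23*1976.9 = 1.224e-16
Step 3: U = 3.5 * 1.224e-16 = 4.286e-16 J

4.286e-16


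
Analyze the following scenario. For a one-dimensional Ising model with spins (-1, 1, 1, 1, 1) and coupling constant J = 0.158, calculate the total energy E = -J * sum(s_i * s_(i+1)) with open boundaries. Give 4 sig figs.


Step 1: Nearest-neighbor products: -1, 1, 1, 1
Step 2: Sum of products = 2
Step 3: E = -0.158 * 2 = -0.316

-0.316


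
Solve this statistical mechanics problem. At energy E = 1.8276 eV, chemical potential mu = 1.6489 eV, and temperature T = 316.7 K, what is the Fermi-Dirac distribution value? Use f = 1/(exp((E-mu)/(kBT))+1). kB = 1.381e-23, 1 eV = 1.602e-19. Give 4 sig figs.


Step 1: (E - mu) = 1.8276 - 1.6489 = 0.1787 eV
Step 2: Convert: (E-mu)*eV = 2.863e-20 J
Step 3: x = (E-mu)*eV/(kB*T) = 6.546
Step 4: f = 1/(exp(6.546)+1) = 0.001434

0.001434


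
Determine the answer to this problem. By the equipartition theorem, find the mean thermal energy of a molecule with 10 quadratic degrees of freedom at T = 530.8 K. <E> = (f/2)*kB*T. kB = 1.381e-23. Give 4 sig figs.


Step 1: f/2 = 10/2 = 5
Step 2: kB*T = 1.381e-23 * 530.8 = 7.33e-21
Step 3: <E> = 5 * 7.33e-21 = 3.665e-20 J

3.665e-20


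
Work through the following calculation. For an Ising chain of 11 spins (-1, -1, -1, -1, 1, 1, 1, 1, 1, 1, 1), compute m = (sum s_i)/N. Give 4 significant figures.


Step 1: Count up spins (+1): 7, down spins (-1): 4
Step 2: Total magnetization M = 7 - 4 = 3
Step 3: m = M/N = 3/11 = 0.2727

0.2727


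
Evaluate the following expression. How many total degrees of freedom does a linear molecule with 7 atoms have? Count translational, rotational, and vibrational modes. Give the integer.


Step 1: Translational DOF = 3
Step 2: Rotational DOF (linear) = 2
Step 3: Vibrational DOF = 3*7 - 5 = 16
Step 4: Total = 3 + 2 + 16 = 21

21
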